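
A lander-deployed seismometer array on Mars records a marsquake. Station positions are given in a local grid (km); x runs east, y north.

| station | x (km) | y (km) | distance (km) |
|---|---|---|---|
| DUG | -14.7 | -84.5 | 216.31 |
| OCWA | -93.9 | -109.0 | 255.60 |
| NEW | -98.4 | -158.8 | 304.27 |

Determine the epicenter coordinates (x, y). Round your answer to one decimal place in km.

-7.9 km east, 131.7 km north

Circle about each station: (x + 14.7)² + (y + 84.5)² = 216.31²; (x + 93.9)² + (y + 109.0)² = 255.60²; (x + 98.4)² + (y + 158.8)² = 304.27².
Subtracting the DUG equation from the OCWA and NEW equations removes the quadratic terms:
-158.4 x − 49.0 y = -5199.47
-167.4 x − 148.6 y = -18246.56
Solving the 2×2 system: x ≈ -7.9, y ≈ 131.7 km.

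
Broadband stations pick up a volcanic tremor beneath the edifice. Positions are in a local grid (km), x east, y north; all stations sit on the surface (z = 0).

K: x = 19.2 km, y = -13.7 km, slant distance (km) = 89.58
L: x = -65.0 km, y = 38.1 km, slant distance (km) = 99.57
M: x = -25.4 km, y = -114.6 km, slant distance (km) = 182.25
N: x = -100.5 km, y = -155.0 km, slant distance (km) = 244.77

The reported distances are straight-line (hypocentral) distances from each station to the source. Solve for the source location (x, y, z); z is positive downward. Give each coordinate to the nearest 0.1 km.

x ≈ 13.6 km, y ≈ 53.3 km, depth ≈ 59.2 km

Each station gives a sphere (x−x_i)² + (y−y_i)² + z² = d_i² (stations at z=0).
Subtracting the K sphere from L and M: z² cancels, leaving linear equations in x and y:
-168.4 x + 103.6 y = 3230.67
-89.2 x − 201.8 y = -11968.50
Solving: x ≈ 13.603, y ≈ 53.296 km (keep extra digits for the depth step; rounded: 13.6, 53.3).
Then from the K sphere: z² = 89.58² − (x − 19.2)² − (y + 13.7)² with x = 13.603, y = 53.296, so z ≈ 59.201 ≈ 59.2 km.
Check against N (with the unrounded solution): distance 244.77 ≈ 244.77 km. ✓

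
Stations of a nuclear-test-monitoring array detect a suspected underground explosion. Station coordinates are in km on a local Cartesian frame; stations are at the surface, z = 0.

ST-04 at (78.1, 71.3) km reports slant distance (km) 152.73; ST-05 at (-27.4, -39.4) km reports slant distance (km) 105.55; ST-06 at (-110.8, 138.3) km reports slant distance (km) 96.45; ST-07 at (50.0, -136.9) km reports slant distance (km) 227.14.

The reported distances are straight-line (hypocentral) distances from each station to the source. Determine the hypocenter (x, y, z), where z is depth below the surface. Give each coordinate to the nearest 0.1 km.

Each station gives a sphere (x−x_i)² + (y−y_i)² + z² = d_i² (stations at z=0).
Subtracting the ST-04 sphere from ST-05 and ST-06: z² cancels, leaving linear equations in x and y:
-211.0 x − 221.4 y = 3305.47
-377.8 x + 134.0 y = 34244.08
Solving: x ≈ -71.700, y ≈ 53.402 km (keep extra digits for the depth step; rounded: -71.7, 53.4).
Then from the ST-04 sphere: z² = 152.73² − (x − 78.1)² − (y − 71.3)² with x = -71.700, y = 53.402, so z ≈ 23.792 ≈ 23.8 km.
Check against ST-07 (with the unrounded solution): distance 227.14 ≈ 227.14 km. ✓

x ≈ -71.7 km, y ≈ 53.4 km, depth ≈ 23.8 km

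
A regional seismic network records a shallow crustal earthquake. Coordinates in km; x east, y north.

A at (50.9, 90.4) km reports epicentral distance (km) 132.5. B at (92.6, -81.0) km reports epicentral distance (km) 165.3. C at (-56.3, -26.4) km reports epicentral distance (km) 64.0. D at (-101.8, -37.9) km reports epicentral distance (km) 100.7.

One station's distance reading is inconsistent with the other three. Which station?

Solve using three stations at a time. Using B, C, D (subtract circle equations pairwise → linear system) gives (x, y) ≈ (-28.7, 31.3).
Distances from that point to each station vs reported:
  A: calculated 99.1 vs reported 132.5 → residual 33.4 km
  B: calculated 165.3 vs reported 165.3 → residual 0.0 km
  C: calculated 64.0 vs reported 64.0 → residual 0.0 km
  D: calculated 100.7 vs reported 100.7 → residual 0.0 km
B, C, D are mutually consistent (residuals ≈ 0); A is off by 33.4 km.

A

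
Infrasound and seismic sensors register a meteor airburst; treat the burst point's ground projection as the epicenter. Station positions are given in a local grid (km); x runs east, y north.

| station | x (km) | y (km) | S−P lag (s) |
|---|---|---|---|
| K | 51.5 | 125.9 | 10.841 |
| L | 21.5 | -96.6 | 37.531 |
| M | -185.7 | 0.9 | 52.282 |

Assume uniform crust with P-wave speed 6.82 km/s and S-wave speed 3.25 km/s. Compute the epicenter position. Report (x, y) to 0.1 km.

Distance from S−P lag: d = Δt · v_P v_S / (v_P − v_S) = Δt · (6.82·3.25)/(6.82−3.25) ≈ 6.2087·Δt.
So d_K = 67.31, d_L = 233.02, d_M = 324.60 km.
Circle about each station: (x − 51.5)² + (y − 125.9)² = 67.31²; (x − 21.5)² + (y + 96.6)² = 233.02²; (x + 185.7)² + (y − 0.9)² = 324.60².
Subtracting the K equation from the L and M equations removes the quadratic terms:
-60.0 x − 445.0 y = -58476.93
-474.4 x − 250.0 y = -84852.28
Solving the 2×2 system: x ≈ 118.0, y ≈ 115.5 km.
Check against K (with the unrounded x, y): √((x − 51.5)²+(y − 125.9)²) = 67.30 ≈ 67.31 km. ✓

(118.0, 115.5)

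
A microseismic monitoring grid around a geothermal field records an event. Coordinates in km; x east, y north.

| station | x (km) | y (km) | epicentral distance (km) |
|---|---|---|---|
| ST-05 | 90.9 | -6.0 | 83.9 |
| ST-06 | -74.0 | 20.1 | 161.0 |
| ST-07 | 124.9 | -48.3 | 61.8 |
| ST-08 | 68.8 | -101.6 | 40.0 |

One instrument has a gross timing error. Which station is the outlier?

ST-05

Solve using three stations at a time. Using ST-06, ST-07, ST-08 (subtract circle equations pairwise → linear system) gives (x, y) ≈ (64.6, -61.8).
Distances from that point to each station vs reported:
  ST-05: calculated 61.7 vs reported 83.9 → residual 22.2 km
  ST-06: calculated 161.0 vs reported 161.0 → residual 0.0 km
  ST-07: calculated 61.8 vs reported 61.8 → residual 0.0 km
  ST-08: calculated 40.0 vs reported 40.0 → residual 0.0 km
ST-06, ST-07, ST-08 are mutually consistent (residuals ≈ 0); ST-05 is off by 22.2 km.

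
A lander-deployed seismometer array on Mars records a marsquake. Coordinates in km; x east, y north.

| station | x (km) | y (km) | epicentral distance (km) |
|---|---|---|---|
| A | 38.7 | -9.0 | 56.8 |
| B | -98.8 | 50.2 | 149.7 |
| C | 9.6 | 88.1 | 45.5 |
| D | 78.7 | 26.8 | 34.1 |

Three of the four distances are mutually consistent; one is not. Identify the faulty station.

Solve using three stations at a time. Using A, B, D (subtract circle equations pairwise → linear system) gives (x, y) ≈ (50.9, 46.5).
Distances from that point to each station vs reported:
  A: calculated 56.8 vs reported 56.8 → residual 0.0 km
  B: calculated 149.7 vs reported 149.7 → residual 0.0 km
  C: calculated 58.6 vs reported 45.5 → residual 13.1 km
  D: calculated 34.1 vs reported 34.1 → residual 0.0 km
A, B, D are mutually consistent (residuals ≈ 0); C is off by 13.1 km.

C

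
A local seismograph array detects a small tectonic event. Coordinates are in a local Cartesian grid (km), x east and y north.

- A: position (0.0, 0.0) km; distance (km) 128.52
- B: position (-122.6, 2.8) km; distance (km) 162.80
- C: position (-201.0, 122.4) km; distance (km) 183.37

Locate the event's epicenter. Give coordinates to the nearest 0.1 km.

-17.7 km east, 127.3 km north

Circle about each station: x² + y² = 128.52²; (x + 122.6)² + (y − 2.8)² = 162.80²; (x + 201.0)² + (y − 122.4)² = 183.37².
Subtracting the A equation from the B and C equations removes the quadratic terms:
-245.2 x + 5.6 y = 5052.15
-402.0 x + 244.8 y = 38275.59
Solving the 2×2 system: x ≈ -17.7, y ≈ 127.3 km.
Check against A (with the unrounded x, y): √(x²+y²) = 128.52 ≈ 128.52 km. ✓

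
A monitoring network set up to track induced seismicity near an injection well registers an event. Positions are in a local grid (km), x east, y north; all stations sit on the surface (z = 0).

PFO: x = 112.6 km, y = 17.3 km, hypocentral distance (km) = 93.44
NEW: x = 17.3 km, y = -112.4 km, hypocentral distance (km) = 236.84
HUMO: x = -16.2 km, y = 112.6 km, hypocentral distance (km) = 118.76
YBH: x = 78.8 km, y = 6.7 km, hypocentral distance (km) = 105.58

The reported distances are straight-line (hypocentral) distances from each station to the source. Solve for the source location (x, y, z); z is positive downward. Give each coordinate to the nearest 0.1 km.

Each station gives a sphere (x−x_i)² + (y−y_i)² + z² = d_i² (stations at z=0).
Subtracting the PFO sphere from NEW and HUMO: z² cancels, leaving linear equations in x and y:
-190.6 x − 259.4 y = -47407.15
-257.6 x + 190.6 y = -5409.75
Solving: x ≈ 101.203, y ≈ 108.396 km (keep extra digits for the depth step; rounded: 101.2, 108.4).
Then from the PFO sphere: z² = 93.44² − (x − 112.6)² − (y − 17.3)² with x = 101.203, y = 108.396, so z ≈ 17.397 ≈ 17.4 km.

(101.2, 108.4, 17.4)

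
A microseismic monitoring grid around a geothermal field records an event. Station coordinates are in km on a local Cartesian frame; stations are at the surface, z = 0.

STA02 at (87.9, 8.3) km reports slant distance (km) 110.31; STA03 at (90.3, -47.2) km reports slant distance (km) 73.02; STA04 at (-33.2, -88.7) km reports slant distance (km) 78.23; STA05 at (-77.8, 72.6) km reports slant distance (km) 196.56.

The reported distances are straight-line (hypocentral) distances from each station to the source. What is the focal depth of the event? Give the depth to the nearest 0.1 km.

Each station gives a sphere (x−x_i)² + (y−y_i)² + z² = d_i² (stations at z=0).
Subtracting the STA02 sphere from STA03 and STA04: z² cancels, leaving linear equations in x and y:
4.8 x − 111.0 y = 9423.01
-242.2 x − 194.0 y = 7222.99
Solving: x ≈ 36.897, y ≈ -83.296 km (keep extra digits for the depth step; rounded: 36.9, -83.3).
Then from the STA02 sphere: z² = 110.31² − (x − 87.9)² − (y − 8.3)² with x = 36.897, y = -83.296, so z ≈ 34.310 ≈ 34.3 km.

34.3 km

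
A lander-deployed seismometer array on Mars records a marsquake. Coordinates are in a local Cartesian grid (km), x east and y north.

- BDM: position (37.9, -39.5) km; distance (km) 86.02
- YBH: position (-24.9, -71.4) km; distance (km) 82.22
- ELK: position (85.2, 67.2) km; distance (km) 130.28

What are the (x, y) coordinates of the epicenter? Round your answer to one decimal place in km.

-32.1 km east, 10.5 km north

Circle about each station: (x − 37.9)² + (y + 39.5)² = 86.02²; (x + 24.9)² + (y + 71.4)² = 82.22²; (x − 85.2)² + (y − 67.2)² = 130.28².
Subtracting the BDM equation from the YBH and ELK equations removes the quadratic terms:
-125.6 x − 63.8 y = 3360.62
94.6 x + 213.4 y = -795.22
Solving the 2×2 system: x ≈ -32.1, y ≈ 10.5 km.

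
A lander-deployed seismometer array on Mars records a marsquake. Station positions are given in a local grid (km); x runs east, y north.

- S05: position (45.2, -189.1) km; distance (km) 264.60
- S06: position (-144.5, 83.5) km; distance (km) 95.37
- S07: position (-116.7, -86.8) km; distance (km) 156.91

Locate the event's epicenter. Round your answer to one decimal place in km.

Circle about each station: (x − 45.2)² + (y + 189.1)² = 264.60²; (x + 144.5)² + (y − 83.5)² = 95.37²; (x + 116.7)² + (y + 86.8)² = 156.91².
Subtracting the S05 equation from the S06 and S07 equations removes the quadratic terms:
-379.4 x + 545.2 y = 50968.37
-323.8 x + 204.6 y = 28743.69
Solving the 2×2 system: x ≈ -53.0, y ≈ 56.6 km.
Check against S05 (with the unrounded x, y): √((x − 45.2)²+(y + 189.1)²) = 264.60 ≈ 264.60 km. ✓

(-53.0, 56.6)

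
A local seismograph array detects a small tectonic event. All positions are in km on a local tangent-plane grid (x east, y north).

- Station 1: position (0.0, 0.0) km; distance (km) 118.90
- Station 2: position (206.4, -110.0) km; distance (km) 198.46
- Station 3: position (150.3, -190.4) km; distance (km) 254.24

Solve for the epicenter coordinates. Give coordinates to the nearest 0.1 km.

103.0 km east, 59.4 km north

Circle about each station: x² + y² = 118.90²; (x − 206.4)² + (y + 110.0)² = 198.46²; (x − 150.3)² + (y + 190.4)² = 254.24².
Subtracting pairs of circle equations eliminates x²+y² and gives linear equations (the radical axes):
412.8 x − 220.0 y = 29451.80
300.6 x − 380.8 y = 8341.48
Solving the 2×2 system: x ≈ 103.0, y ≈ 59.4 km.
Check against Station 1 (with the unrounded x, y): √(x²+y²) = 118.91 ≈ 118.90 km. ✓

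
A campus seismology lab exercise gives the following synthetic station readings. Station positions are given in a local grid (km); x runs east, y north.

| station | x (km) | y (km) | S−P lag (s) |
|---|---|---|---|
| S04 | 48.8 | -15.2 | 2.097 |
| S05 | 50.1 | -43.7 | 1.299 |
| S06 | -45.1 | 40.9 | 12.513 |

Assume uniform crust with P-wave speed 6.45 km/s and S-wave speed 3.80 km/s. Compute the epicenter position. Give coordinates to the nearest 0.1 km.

Distance from S−P lag: d = Δt · v_P v_S / (v_P − v_S) = Δt · (6.45·3.80)/(6.45−3.80) ≈ 9.2491·Δt.
So d_S04 = 19.40, d_S05 = 12.01, d_S06 = 115.73 km.
Circle about each station: (x − 48.8)² + (y + 15.2)² = 19.40²; (x − 50.1)² + (y + 43.7)² = 12.01²; (x + 45.1)² + (y − 40.9)² = 115.73².
Subtracting the S04 equation from the S05 and S06 equations removes the quadratic terms:
2.6 x − 57.0 y = 2039.34
-187.8 x + 112.2 y = -11922.73
Solving the 2×2 system: x ≈ 43.3, y ≈ -33.8 km.

x ≈ 43.3 km, y ≈ -33.8 km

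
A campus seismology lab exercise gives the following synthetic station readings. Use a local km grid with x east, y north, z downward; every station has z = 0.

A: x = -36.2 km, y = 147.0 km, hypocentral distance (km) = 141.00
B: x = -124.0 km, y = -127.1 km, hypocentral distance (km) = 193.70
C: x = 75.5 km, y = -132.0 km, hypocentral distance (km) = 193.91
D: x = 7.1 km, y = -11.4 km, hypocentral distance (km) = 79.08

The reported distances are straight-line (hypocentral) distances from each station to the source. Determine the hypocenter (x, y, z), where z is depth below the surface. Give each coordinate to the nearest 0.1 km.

Each station gives a sphere (x−x_i)² + (y−y_i)² + z² = d_i² (stations at z=0).
Subtracting the A sphere from B and C: z² cancels, leaving linear equations in x and y:
-175.6 x − 548.2 y = -9027.72
223.4 x − 558.0 y = -17515.28
Solving: x ≈ -20.705, y ≈ 23.100 km (keep extra digits for the depth step; rounded: -20.7, 23.1).
Then from the A sphere: z² = 141.00² − (x + 36.2)² − (y − 147.0)² with x = -20.705, y = 23.100, so z ≈ 65.496 ≈ 65.5 km.
Check against D (with the unrounded solution): distance 79.08 ≈ 79.08 km. ✓

x ≈ -20.7 km, y ≈ 23.1 km, depth ≈ 65.5 km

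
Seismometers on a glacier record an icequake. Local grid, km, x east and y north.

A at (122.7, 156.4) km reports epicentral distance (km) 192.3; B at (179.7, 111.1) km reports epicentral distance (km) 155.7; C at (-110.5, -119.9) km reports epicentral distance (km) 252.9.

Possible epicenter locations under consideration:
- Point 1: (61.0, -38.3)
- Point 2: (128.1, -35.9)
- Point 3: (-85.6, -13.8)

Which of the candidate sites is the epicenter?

For each candidate, compare |candidate − station| to the reported distance:
Point 1: residuals A 11.9, B 35.1, C 63.0 → max 63.0 km
Point 2: residuals A 0.1, B 0.1, C 0.1 → max 0.1 km
Point 3: residuals A 76.7, B 137.5, C 143.9 → max 143.9 km
Only Point 2 has all residuals ≈ 0.

Point 2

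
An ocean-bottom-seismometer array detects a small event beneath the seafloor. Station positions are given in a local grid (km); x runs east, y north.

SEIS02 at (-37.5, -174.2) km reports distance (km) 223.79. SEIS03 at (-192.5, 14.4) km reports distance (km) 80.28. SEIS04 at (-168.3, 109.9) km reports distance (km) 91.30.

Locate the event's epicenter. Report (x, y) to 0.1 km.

(-115.1, 35.7)

Circle about each station: (x + 37.5)² + (y + 174.2)² = 223.79²; (x + 192.5)² + (y − 14.4)² = 80.28²; (x + 168.3)² + (y − 109.9)² = 91.30².
Subtracting pairs of circle equations eliminates x²+y² and gives linear equations (the radical axes):
-310.0 x + 377.2 y = 49148.81
-261.6 x + 568.2 y = 50397.28
Solving the 2×2 system: x ≈ -115.1, y ≈ 35.7 km.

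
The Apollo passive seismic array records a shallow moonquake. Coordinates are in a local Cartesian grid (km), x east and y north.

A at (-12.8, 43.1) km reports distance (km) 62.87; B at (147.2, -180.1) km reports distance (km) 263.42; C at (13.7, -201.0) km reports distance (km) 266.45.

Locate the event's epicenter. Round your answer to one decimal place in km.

46.7 km east, 63.4 km north

Circle about each station: (x + 12.8)² + (y − 43.1)² = 62.87²; (x − 147.2)² + (y + 180.1)² = 263.42²; (x − 13.7)² + (y + 201.0)² = 266.45².
Subtracting the A equation from the B and C equations removes the quadratic terms:
320.0 x − 446.4 y = -13355.06
53.0 x − 488.2 y = -28475.73
Solving the 2×2 system: x ≈ 46.7, y ≈ 63.4 km.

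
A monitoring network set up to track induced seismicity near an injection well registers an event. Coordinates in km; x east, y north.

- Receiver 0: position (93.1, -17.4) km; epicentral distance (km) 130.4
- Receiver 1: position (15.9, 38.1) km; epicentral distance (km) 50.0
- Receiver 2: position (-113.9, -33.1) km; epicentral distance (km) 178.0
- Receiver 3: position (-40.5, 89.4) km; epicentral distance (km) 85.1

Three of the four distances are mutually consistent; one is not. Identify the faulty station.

Solve using three stations at a time. Using Receiver 0, Receiver 1, Receiver 2 (subtract circle equations pairwise → linear system) gives (x, y) ≈ (16.5, 88.1).
Distances from that point to each station vs reported:
  Receiver 0: calculated 130.4 vs reported 130.4 → residual 0.0 km
  Receiver 1: calculated 50.0 vs reported 50.0 → residual 0.0 km
  Receiver 2: calculated 178.0 vs reported 178.0 → residual 0.0 km
  Receiver 3: calculated 57.0 vs reported 85.1 → residual 28.1 km
Receiver 0, Receiver 1, Receiver 2 are mutually consistent (residuals ≈ 0); Receiver 3 is off by 28.1 km.

Receiver 3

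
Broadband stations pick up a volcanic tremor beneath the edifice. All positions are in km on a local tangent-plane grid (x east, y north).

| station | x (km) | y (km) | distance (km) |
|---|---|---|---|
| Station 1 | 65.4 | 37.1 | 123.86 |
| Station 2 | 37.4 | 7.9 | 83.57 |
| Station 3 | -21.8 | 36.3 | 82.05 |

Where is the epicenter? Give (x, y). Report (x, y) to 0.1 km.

Circle about each station: (x − 65.4)² + (y − 37.1)² = 123.86²; (x − 37.4)² + (y − 7.9)² = 83.57²; (x + 21.8)² + (y − 36.3)² = 82.05².
Subtracting pairs of circle equations eliminates x²+y² and gives linear equations (the radical axes):
-56.0 x − 58.4 y = 4164.95
-174.4 x − 1.6 y = 4748.46
Solving the 2×2 system: x ≈ -26.8, y ≈ -45.6 km.
Check against Station 1 (with the unrounded x, y): √((x − 65.4)²+(y − 37.1)²) = 123.87 ≈ 123.86 km. ✓

(-26.8, -45.6)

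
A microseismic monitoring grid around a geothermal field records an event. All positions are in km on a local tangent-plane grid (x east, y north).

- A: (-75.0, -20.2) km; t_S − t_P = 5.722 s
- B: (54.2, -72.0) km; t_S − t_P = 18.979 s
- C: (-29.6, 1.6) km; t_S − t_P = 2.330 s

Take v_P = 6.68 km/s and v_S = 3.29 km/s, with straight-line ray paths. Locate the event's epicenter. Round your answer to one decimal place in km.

Distance from S−P lag: d = Δt · v_P v_S / (v_P − v_S) = Δt · (6.68·3.29)/(6.68−3.29) ≈ 6.4829·Δt.
So d_A = 37.10, d_B = 123.04, d_C = 15.11 km.
Circle about each station: (x + 75.0)² + (y + 20.2)² = 37.10²; (x − 54.2)² + (y + 72.0)² = 123.04²; (x + 29.6)² + (y − 1.6)² = 15.11².
Subtracting pairs of circle equations eliminates x²+y² and gives linear equations (the radical axes):
258.4 x − 103.6 y = -11673.83
90.8 x + 43.6 y = -4006.22
Solving the 2×2 system: x ≈ -44.7, y ≈ 1.2 km.

-44.7 km east, 1.2 km north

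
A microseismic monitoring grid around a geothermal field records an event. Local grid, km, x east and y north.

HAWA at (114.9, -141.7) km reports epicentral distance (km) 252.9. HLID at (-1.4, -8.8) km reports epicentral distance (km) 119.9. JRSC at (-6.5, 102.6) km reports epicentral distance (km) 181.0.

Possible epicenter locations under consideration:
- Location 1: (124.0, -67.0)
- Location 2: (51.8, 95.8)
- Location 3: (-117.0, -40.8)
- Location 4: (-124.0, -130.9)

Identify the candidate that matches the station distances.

For each candidate, compare |candidate − station| to the reported distance:
Location 1: residuals HAWA 177.6, HLID 18.3, JRSC 33.0 → max 177.6 km
Location 2: residuals HAWA 7.2, HLID 2.5, JRSC 122.3 → max 122.3 km
Location 3: residuals HAWA 0.0, HLID 0.0, JRSC 0.0 → max 0.0 km
Location 4: residuals HAWA 13.8, HLID 53.1, JRSC 80.4 → max 80.4 km
Only Location 3 has all residuals ≈ 0.

Location 3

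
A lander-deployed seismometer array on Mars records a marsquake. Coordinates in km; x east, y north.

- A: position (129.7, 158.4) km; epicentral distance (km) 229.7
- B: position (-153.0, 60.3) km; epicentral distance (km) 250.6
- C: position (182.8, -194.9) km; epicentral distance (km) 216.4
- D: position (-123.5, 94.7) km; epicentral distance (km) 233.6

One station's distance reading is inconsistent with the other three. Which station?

A

Solve using three stations at a time. Using B, C, D (subtract circle equations pairwise → linear system) gives (x, y) ≈ (90.5, 0.9).
Distances from that point to each station vs reported:
  A: calculated 162.3 vs reported 229.7 → residual 67.4 km
  B: calculated 250.7 vs reported 250.6 → residual 0.1 km
  C: calculated 216.5 vs reported 216.4 → residual 0.1 km
  D: calculated 233.7 vs reported 233.6 → residual 0.1 km
B, C, D are mutually consistent (residuals ≈ 0); A is off by 67.4 km.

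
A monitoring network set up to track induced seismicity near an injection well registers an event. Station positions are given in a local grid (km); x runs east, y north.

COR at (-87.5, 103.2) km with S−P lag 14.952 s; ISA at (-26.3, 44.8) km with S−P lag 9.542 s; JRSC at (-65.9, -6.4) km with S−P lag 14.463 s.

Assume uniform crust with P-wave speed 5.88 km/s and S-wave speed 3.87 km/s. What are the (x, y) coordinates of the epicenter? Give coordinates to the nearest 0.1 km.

x ≈ 78.6 km, y ≈ 70.6 km

Distance from S−P lag: d = Δt · v_P v_S / (v_P − v_S) = Δt · (5.88·3.87)/(5.88−3.87) ≈ 11.3212·Δt.
So d_COR = 169.27, d_ISA = 108.03, d_JRSC = 163.74 km.
Circle about each station: (x + 87.5)² + (y − 103.2)² = 169.27²; (x + 26.3)² + (y − 44.8)² = 108.03²; (x + 65.9)² + (y + 6.4)² = 163.74².
Subtracting pairs of circle equations eliminates x²+y² and gives linear equations (the radical axes):
122.4 x − 116.8 y = 1374.09
43.2 x − 219.2 y = -12081.17
Solving the 2×2 system: x ≈ 78.6, y ≈ 70.6 km.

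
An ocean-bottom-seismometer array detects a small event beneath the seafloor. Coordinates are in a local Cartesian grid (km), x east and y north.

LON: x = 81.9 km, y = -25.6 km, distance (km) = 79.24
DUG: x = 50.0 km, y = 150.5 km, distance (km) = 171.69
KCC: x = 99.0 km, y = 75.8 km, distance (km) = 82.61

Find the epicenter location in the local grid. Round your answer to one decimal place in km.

Circle about each station: (x − 81.9)² + (y + 25.6)² = 79.24²; (x − 50.0)² + (y − 150.5)² = 171.69²; (x − 99.0)² + (y − 75.8)² = 82.61².
Subtracting the LON equation from the DUG and KCC equations removes the quadratic terms:
-63.8 x + 352.2 y = -5411.20
34.2 x + 202.8 y = 7638.24
Solving the 2×2 system: x ≈ 151.6, y ≈ 12.1 km.
Check against LON (with the unrounded x, y): √((x − 81.9)²+(y + 25.6)²) = 79.24 ≈ 79.24 km. ✓

151.6 km east, 12.1 km north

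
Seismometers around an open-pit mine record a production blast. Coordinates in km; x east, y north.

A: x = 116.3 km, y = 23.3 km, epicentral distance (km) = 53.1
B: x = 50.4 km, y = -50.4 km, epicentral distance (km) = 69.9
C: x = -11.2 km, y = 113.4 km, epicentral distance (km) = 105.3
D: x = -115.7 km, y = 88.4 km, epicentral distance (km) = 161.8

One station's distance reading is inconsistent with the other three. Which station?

Solve using three stations at a time. Using B, C, D (subtract circle equations pairwise → linear system) gives (x, y) ≈ (29.0, 16.1).
Distances from that point to each station vs reported:
  A: calculated 87.6 vs reported 53.1 → residual 34.5 km
  B: calculated 69.9 vs reported 69.9 → residual 0.0 km
  C: calculated 105.3 vs reported 105.3 → residual 0.0 km
  D: calculated 161.8 vs reported 161.8 → residual 0.0 km
B, C, D are mutually consistent (residuals ≈ 0); A is off by 34.5 km.

A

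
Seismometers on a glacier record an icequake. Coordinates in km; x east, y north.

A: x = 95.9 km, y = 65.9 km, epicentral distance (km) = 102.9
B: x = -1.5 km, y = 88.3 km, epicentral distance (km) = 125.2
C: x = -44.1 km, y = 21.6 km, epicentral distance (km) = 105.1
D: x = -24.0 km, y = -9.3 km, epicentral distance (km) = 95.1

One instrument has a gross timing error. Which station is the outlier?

Solve using three stations at a time. Using A, B, C (subtract circle equations pairwise → linear system) gives (x, y) ≈ (49.6, -26.0).
Distances from that point to each station vs reported:
  A: calculated 102.9 vs reported 102.9 → residual 0.0 km
  B: calculated 125.2 vs reported 125.2 → residual 0.0 km
  C: calculated 105.1 vs reported 105.1 → residual 0.0 km
  D: calculated 75.5 vs reported 95.1 → residual 19.6 km
A, B, C are mutually consistent (residuals ≈ 0); D is off by 19.6 km.

D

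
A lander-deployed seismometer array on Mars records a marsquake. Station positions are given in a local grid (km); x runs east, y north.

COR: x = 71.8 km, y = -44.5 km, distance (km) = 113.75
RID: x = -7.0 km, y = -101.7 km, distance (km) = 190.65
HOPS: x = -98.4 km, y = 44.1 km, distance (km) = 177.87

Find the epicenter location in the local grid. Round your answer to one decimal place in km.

x ≈ 77.7 km, y ≈ 69.1 km

Circle about each station: (x − 71.8)² + (y + 44.5)² = 113.75²; (x + 7.0)² + (y + 101.7)² = 190.65²; (x + 98.4)² + (y − 44.1)² = 177.87².
Subtracting the COR equation from the RID and HOPS equations removes the quadratic terms:
-157.6 x − 114.4 y = -20151.96
-340.4 x + 177.2 y = -14206.79
Solving the 2×2 system: x ≈ 77.7, y ≈ 69.1 km.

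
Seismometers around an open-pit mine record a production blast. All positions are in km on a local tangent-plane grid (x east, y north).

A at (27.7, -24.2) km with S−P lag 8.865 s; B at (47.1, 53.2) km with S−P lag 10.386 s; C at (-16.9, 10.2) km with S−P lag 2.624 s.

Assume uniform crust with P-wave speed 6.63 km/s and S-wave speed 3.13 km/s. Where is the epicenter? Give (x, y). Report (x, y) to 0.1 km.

x ≈ -3.5 km, y ≈ 18.1 km

Distance from S−P lag: d = Δt · v_P v_S / (v_P − v_S) = Δt · (6.63·3.13)/(6.63−3.13) ≈ 5.9291·Δt.
So d_A = 52.56, d_B = 61.58, d_C = 15.56 km.
Circle about each station: (x − 27.7)² + (y + 24.2)² = 52.56²; (x − 47.1)² + (y − 53.2)² = 61.58²; (x + 16.9)² + (y − 10.2)² = 15.56².
Subtracting the A equation from the B and C equations removes the quadratic terms:
38.8 x + 154.8 y = 2666.18
-89.2 x + 68.8 y = 1557.16
Solving the 2×2 system: x ≈ -3.5, y ≈ 18.1 km.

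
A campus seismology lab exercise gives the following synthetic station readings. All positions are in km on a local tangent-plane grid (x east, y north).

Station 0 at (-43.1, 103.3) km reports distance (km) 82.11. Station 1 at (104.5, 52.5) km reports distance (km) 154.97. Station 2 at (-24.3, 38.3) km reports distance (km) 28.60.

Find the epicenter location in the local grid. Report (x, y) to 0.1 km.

Circle about each station: (x + 43.1)² + (y − 103.3)² = 82.11²; (x − 104.5)² + (y − 52.5)² = 154.97²; (x + 24.3)² + (y − 38.3)² = 28.60².
Subtracting pairs of circle equations eliminates x²+y² and gives linear equations (the radical axes):
295.2 x − 101.6 y = -16125.65
37.6 x − 130.0 y = -4547.03
Solving the 2×2 system: x ≈ -47.3, y ≈ 21.3 km.

(-47.3, 21.3)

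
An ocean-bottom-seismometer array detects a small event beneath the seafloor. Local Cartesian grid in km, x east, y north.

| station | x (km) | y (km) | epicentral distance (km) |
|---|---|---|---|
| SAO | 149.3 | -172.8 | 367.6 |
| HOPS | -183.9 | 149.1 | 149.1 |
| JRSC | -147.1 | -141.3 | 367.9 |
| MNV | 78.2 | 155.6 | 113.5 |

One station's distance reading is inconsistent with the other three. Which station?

Solve using three stations at a time. Using SAO, HOPS, MNV (subtract circle equations pairwise → linear system) gives (x, y) ≈ (-34.8, 145.4).
Distances from that point to each station vs reported:
  SAO: calculated 367.6 vs reported 367.6 → residual 0.0 km
  HOPS: calculated 149.1 vs reported 149.1 → residual 0.0 km
  JRSC: calculated 307.9 vs reported 367.9 → residual 60.0 km
  MNV: calculated 113.5 vs reported 113.5 → residual 0.0 km
SAO, HOPS, MNV are mutually consistent (residuals ≈ 0); JRSC is off by 60.0 km.

JRSC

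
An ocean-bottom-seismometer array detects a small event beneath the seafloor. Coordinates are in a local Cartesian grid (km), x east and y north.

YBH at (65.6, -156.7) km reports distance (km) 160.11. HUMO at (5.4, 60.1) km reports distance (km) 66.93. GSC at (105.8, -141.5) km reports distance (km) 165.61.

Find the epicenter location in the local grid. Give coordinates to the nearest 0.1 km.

Circle about each station: (x − 65.6)² + (y + 156.7)² = 160.11²; (x − 5.4)² + (y − 60.1)² = 66.93²; (x − 105.8)² + (y + 141.5)² = 165.61².
Subtracting pairs of circle equations eliminates x²+y² and gives linear equations (the radical axes):
-120.4 x + 433.6 y = -4061.49
80.4 x + 30.4 y = 566.18
Solving the 2×2 system: x ≈ 9.6, y ≈ -6.7 km.
Check against YBH (with the unrounded x, y): √((x − 65.6)²+(y + 156.7)²) = 160.11 ≈ 160.11 km. ✓

(9.6, -6.7)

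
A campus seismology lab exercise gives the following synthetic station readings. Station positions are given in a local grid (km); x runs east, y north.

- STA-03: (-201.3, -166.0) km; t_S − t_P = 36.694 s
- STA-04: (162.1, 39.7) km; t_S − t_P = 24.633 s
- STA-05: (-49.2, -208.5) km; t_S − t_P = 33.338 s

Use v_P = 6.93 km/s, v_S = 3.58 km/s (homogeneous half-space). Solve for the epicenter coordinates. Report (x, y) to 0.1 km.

-20.3 km east, 36.7 km north

Distance from S−P lag: d = Δt · v_P v_S / (v_P − v_S) = Δt · (6.93·3.58)/(6.93−3.58) ≈ 7.4058·Δt.
So d_STA-03 = 271.75, d_STA-04 = 182.43, d_STA-05 = 246.89 km.
Circle about each station: (x + 201.3)² + (y + 166.0)² = 271.75²; (x − 162.1)² + (y − 39.7)² = 182.43²; (x + 49.2)² + (y + 208.5)² = 246.89².
Subtracting pairs of circle equations eliminates x²+y² and gives linear equations (the radical axes):
726.8 x + 411.4 y = 342.17
304.2 x − 85.0 y = -9291.41
Solving the 2×2 system: x ≈ -20.3, y ≈ 36.7 km.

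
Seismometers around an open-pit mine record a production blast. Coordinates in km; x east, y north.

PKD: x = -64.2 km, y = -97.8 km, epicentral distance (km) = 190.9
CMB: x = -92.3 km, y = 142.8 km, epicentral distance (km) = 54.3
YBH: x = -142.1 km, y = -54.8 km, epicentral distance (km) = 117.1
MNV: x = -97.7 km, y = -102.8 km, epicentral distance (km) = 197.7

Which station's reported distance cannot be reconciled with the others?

YBH

Solve using three stations at a time. Using PKD, CMB, MNV (subtract circle equations pairwise → linear system) gives (x, y) ≈ (-70.4, 93.0).
Distances from that point to each station vs reported:
  PKD: calculated 190.9 vs reported 190.9 → residual 0.0 km
  CMB: calculated 54.4 vs reported 54.3 → residual 0.1 km
  YBH: calculated 164.3 vs reported 117.1 → residual 47.2 km
  MNV: calculated 197.7 vs reported 197.7 → residual 0.0 km
PKD, CMB, MNV are mutually consistent (residuals ≈ 0); YBH is off by 47.2 km.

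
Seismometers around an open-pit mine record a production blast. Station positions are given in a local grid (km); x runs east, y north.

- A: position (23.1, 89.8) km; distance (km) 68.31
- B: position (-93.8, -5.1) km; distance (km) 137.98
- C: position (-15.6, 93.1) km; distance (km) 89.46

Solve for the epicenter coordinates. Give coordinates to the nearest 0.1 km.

x ≈ 41.1 km, y ≈ 23.9 km

Circle about each station: (x − 23.1)² + (y − 89.8)² = 68.31²; (x + 93.8)² + (y + 5.1)² = 137.98²; (x + 15.6)² + (y − 93.1)² = 89.46².
Subtracting pairs of circle equations eliminates x²+y² and gives linear equations (the radical axes):
-233.8 x − 189.8 y = -14145.42
-77.4 x + 6.6 y = -3023.52
Solving the 2×2 system: x ≈ 41.1, y ≈ 23.9 km.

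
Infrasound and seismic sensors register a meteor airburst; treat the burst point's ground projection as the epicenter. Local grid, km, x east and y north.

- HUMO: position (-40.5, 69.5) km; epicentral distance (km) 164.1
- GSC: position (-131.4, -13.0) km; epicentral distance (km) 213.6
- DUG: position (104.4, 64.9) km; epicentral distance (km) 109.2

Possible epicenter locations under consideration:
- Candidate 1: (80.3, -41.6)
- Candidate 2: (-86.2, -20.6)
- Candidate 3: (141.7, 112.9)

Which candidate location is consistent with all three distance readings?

Candidate 1

For each candidate, compare |candidate − station| to the reported distance:
Candidate 1: residuals HUMO 0.0, GSC 0.0, DUG 0.0 → max 0.0 km
Candidate 2: residuals HUMO 63.1, GSC 167.8, DUG 99.7 → max 167.8 km
Candidate 3: residuals HUMO 23.2, GSC 87.1, DUG 48.4 → max 87.1 km
Only Candidate 1 has all residuals ≈ 0.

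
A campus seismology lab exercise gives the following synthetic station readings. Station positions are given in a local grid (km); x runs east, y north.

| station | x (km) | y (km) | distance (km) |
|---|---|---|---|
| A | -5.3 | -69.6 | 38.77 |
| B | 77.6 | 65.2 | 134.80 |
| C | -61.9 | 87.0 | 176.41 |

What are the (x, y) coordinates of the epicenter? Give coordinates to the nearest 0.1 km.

Circle about each station: (x + 5.3)² + (y + 69.6)² = 38.77²; (x − 77.6)² + (y − 65.2)² = 134.80²; (x + 61.9)² + (y − 87.0)² = 176.41².
Subtracting pairs of circle equations eliminates x²+y² and gives linear equations (the radical axes):
165.8 x + 269.6 y = -11267.38
-113.2 x + 313.2 y = -23089.02
Solving the 2×2 system: x ≈ 32.7, y ≈ -61.9 km.
Check against A (with the unrounded x, y): √((x + 5.3)²+(y + 69.6)²) = 38.77 ≈ 38.77 km. ✓

x ≈ 32.7 km, y ≈ -61.9 km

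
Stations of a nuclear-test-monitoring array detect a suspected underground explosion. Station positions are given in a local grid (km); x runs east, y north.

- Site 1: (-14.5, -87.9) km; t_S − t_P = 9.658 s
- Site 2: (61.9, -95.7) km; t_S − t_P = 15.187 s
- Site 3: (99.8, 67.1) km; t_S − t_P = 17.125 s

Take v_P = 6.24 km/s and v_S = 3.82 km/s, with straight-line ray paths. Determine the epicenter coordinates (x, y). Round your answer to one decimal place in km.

x ≈ -54.3 km, y ≈ -1.5 km

Distance from S−P lag: d = Δt · v_P v_S / (v_P − v_S) = Δt · (6.24·3.82)/(6.24−3.82) ≈ 9.8499·Δt.
So d_Site 1 = 95.13, d_Site 2 = 149.59, d_Site 3 = 168.68 km.
Circle about each station: (x + 14.5)² + (y + 87.9)² = 95.13²; (x − 61.9)² + (y + 95.7)² = 149.59²; (x − 99.8)² + (y − 67.1)² = 168.68².
Subtracting the Site 1 equation from the Site 2 and Site 3 equations removes the quadratic terms:
152.8 x − 15.6 y = -8274.01
228.6 x + 310.0 y = -12877.44
Solving the 2×2 system: x ≈ -54.3, y ≈ -1.5 km.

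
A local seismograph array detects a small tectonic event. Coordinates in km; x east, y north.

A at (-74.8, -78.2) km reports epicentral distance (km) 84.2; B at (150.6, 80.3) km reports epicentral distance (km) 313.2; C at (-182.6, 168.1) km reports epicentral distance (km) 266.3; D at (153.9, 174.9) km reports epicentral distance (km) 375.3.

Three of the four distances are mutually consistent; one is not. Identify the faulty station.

Solve using three stations at a time. Using B, C, D (subtract circle equations pairwise → linear system) gives (x, y) ≈ (-113.0, -89.1).
Distances from that point to each station vs reported:
  A: calculated 39.7 vs reported 84.2 → residual 44.5 km
  B: calculated 313.4 vs reported 313.2 → residual 0.2 km
  C: calculated 266.5 vs reported 266.3 → residual 0.2 km
  D: calculated 375.4 vs reported 375.3 → residual 0.1 km
B, C, D are mutually consistent (residuals ≈ 0); A is off by 44.5 km.

A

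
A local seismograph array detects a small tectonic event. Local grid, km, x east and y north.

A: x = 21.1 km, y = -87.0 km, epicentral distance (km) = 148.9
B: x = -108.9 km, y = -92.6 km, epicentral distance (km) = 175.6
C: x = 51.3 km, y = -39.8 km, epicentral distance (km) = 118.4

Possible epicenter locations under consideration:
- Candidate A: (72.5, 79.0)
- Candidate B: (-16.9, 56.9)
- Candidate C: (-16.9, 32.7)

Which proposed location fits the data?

Candidate B

For each candidate, compare |candidate − station| to the reported distance:
Candidate A: residuals A 24.9, B 74.1, C 2.3 → max 74.1 km
Candidate B: residuals A 0.1, B 0.1, C 0.1 → max 0.1 km
Candidate C: residuals A 23.3, B 20.2, C 18.9 → max 23.3 km
Only Candidate B has all residuals ≈ 0.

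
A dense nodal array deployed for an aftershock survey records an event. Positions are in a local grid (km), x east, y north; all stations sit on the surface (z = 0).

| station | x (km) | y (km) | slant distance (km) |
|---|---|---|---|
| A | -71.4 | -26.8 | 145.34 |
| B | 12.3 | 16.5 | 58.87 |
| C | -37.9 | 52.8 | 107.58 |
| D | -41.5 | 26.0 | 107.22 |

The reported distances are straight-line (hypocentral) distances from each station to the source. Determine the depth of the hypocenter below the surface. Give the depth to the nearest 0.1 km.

Each station gives a sphere (x−x_i)² + (y−y_i)² + z² = d_i² (stations at z=0).
Subtracting the A sphere from B and C: z² cancels, leaving linear equations in x and y:
167.4 x + 86.6 y = 12265.38
67.0 x + 159.2 y = 7958.31
Solving: x ≈ 60.604, y ≈ 24.484 km (keep extra digits for the depth step; rounded: 60.6, 24.5).
Then from the A sphere: z² = 145.34² − (x + 71.4)² − (y + 26.8)² with x = 60.604, y = 24.484, so z ≈ 32.690 ≈ 32.7 km.

z ≈ 32.7 km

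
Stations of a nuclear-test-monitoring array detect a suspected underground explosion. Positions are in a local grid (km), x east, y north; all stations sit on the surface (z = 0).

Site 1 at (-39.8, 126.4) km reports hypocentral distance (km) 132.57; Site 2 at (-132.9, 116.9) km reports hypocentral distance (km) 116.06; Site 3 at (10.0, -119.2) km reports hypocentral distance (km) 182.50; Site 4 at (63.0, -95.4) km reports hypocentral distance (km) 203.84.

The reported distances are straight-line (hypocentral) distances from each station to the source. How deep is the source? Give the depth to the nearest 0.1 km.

depth ≈ 51.2 km

Each station gives a sphere (x−x_i)² + (y−y_i)² + z² = d_i² (stations at z=0).
Subtracting the Site 1 sphere from Site 2 and Site 3: z² cancels, leaving linear equations in x and y:
-186.2 x − 19.0 y = 17871.90
99.6 x − 491.2 y = -18983.81
Solving: x ≈ -97.900, y ≈ 18.797 km (keep extra digits for the depth step; rounded: -97.9, 18.8).
Then from the Site 1 sphere: z² = 132.57² − (x + 39.8)² − (y − 126.4)² with x = -97.900, y = 18.797, so z ≈ 51.194 ≈ 51.2 km.
Check against Site 4 (with the unrounded solution): distance 203.84 ≈ 203.84 km. ✓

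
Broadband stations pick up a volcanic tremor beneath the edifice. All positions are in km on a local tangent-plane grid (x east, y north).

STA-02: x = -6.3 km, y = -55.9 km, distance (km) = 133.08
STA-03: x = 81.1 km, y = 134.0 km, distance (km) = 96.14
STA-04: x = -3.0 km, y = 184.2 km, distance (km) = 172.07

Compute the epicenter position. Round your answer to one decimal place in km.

Circle about each station: (x + 6.3)² + (y + 55.9)² = 133.08²; (x − 81.1)² + (y − 134.0)² = 96.14²; (x + 3.0)² + (y − 184.2)² = 172.07².
Subtracting the STA-02 equation from the STA-03 and STA-04 equations removes the quadratic terms:
174.8 x + 379.8 y = 29836.10
6.6 x + 480.2 y = 18876.34
Solving the 2×2 system: x ≈ 87.9, y ≈ 38.1 km.

x ≈ 87.9 km, y ≈ 38.1 km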